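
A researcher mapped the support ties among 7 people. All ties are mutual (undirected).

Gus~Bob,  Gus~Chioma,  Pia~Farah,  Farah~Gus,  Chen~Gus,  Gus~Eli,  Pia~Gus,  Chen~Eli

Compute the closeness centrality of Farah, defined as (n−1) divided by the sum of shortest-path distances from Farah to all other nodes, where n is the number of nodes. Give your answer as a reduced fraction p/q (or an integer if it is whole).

Distances from Farah: Bob:2, Chen:2, Chioma:2, Eli:2, Gus:1, Pia:1. Sum = 10.
n = 7, so closeness = 6/10 = 3/5.

3/5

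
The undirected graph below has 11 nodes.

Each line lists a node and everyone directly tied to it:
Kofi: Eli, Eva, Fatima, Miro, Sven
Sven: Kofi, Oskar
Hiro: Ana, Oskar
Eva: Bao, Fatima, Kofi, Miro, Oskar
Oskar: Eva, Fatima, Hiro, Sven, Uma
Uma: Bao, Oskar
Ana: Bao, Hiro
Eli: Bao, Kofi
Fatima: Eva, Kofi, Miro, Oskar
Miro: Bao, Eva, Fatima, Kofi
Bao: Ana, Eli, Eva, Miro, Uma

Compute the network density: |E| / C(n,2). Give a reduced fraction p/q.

19/55

There are 19 edges and 11 nodes, so the maximum possible is C(11,2) = 55.
Density = 19/55.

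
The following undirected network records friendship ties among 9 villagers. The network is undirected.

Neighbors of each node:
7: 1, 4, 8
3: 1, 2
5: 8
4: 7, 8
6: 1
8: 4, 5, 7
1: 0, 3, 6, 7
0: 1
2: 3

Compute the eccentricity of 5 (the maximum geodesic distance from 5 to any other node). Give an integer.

Distances from 5: 0:4, 1:3, 2:5, 3:4, 4:2, 6:4, 7:2, 8:1.
The largest is 5 (to 2), so the eccentricity of 5 is 5.

5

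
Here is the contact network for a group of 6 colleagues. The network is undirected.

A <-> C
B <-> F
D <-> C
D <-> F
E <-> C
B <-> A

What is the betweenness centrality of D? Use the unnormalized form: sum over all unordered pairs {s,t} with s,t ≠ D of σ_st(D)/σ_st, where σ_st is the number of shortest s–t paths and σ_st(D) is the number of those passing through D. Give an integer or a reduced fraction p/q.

2

Pairs whose geodesics pass through D — E–F: 1; F–C: 1.
All other pairs contribute 0.
Summing the contributions gives betweenness(D) = 2.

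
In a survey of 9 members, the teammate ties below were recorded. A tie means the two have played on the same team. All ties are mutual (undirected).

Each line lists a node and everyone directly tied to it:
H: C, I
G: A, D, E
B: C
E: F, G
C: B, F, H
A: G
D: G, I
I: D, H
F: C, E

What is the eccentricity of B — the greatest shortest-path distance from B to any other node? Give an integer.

5

Distances from B: A:5, C:1, D:4, E:3, F:2, G:4, H:2, I:3.
The largest is 5 (to A), so the eccentricity of B is 5.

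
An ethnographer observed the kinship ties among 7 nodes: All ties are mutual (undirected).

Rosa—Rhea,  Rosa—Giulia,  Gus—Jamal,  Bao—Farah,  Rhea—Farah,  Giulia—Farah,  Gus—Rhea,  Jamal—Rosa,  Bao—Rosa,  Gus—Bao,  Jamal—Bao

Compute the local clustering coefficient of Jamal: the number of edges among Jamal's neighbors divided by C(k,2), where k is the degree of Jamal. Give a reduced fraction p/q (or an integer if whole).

Jamal's neighbors: Bao, Gus, and Rosa (k = 3).
Possible neighbor pairs: C(3,2) = 3. Edges among them: Bao–Gus, Bao–Rosa → e = 2.
Clustering(Jamal) = 2/3.

2/3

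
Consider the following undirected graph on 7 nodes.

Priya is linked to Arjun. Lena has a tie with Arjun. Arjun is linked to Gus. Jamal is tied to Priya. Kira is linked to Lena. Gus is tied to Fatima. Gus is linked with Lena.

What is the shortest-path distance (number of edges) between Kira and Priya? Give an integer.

One shortest route is Kira – Lena – Arjun – Priya, which uses 3 edges, and at distance 2 from Kira we only reach {Arjun, Gus}, which does not include Priya. So d(Kira,Priya) = 3.

3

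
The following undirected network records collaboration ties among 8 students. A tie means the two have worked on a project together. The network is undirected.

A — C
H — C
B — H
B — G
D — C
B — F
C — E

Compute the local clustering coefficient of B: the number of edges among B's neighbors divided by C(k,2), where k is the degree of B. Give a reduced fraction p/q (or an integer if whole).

B's neighbors: F, G, and H (k = 3).
Possible neighbor pairs: C(3,2) = 3. Edges among them: none → e = 0.
Clustering(B) = 0/3 = 0.

0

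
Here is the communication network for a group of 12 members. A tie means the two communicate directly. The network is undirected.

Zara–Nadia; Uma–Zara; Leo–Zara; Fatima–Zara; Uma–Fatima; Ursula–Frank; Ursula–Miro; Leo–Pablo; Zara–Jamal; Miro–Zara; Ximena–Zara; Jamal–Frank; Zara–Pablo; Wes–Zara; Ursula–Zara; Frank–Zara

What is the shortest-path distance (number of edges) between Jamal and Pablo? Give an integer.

One shortest route is Jamal – Zara – Pablo, which uses 2 edges, and Jamal and Pablo are not directly tied, so nothing shorter exists. So d(Jamal,Pablo) = 2.

2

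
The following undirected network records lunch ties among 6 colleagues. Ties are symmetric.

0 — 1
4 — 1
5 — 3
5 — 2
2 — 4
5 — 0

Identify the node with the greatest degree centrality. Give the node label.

Degrees — 0:2, 1:2, 2:2, 3:1, 4:2, 5:3.
The maximum is 3, attained only by 5.

5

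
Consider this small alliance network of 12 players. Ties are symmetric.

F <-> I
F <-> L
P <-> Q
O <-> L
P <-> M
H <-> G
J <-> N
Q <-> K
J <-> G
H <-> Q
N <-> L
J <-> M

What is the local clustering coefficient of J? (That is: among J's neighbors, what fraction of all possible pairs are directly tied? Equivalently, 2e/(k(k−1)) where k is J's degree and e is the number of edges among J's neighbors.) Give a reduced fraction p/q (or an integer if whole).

J's neighbors: G, M, and N (k = 3).
Possible neighbor pairs: C(3,2) = 3. Edges among them: none → e = 0.
Clustering(J) = 0/3 = 0.

0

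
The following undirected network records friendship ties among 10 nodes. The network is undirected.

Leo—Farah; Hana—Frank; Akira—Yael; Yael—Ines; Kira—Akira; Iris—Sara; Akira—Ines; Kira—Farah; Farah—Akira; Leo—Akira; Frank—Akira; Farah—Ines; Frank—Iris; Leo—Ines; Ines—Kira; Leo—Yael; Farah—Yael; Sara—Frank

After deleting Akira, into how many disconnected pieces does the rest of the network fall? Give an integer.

2

Without Akira, the remaining ties split the others into: {Frank, Hana, Iris, Sara}; {Farah, Ines, Kira, Leo, Yael}.
That's 2 separate components.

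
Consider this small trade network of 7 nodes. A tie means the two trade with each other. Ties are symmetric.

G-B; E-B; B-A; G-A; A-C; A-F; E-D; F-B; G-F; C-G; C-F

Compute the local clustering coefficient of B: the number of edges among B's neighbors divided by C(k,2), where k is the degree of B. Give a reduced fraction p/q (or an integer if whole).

1/2

B's neighbors: A, E, F, and G (k = 4).
Possible neighbor pairs: C(4,2) = 6. Edges among them: A–F, A–G, F–G → e = 3.
Clustering(B) = 3/6 = 1/2.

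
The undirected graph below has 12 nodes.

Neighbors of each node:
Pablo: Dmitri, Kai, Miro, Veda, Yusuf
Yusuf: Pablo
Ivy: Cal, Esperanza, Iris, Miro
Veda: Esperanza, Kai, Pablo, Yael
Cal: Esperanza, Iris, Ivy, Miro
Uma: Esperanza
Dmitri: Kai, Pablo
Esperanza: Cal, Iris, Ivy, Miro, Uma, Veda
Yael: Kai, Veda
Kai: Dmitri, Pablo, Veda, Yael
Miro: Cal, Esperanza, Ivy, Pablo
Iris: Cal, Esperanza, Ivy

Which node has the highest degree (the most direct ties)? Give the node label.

Esperanza

Degrees — Cal:4, Dmitri:2, Esperanza:6, Iris:3, Ivy:4, Kai:4, Miro:4, Pablo:5, Uma:1, Veda:4, Yael:2, Yusuf:1.
The maximum is 6, attained only by Esperanza.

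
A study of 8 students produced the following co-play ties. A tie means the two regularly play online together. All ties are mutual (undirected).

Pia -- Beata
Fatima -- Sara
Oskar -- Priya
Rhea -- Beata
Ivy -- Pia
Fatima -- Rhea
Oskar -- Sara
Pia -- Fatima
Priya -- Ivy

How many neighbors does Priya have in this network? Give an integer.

2

Priya is directly tied to Ivy and Oskar. That is 2 neighbors, so the degree of Priya is 2.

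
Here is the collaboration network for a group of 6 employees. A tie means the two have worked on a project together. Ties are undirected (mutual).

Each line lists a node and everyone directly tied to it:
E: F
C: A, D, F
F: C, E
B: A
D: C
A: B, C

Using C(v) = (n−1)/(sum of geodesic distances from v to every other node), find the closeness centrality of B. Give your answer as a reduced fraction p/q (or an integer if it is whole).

Distances from B: A:1, C:2, D:3, E:4, F:3. Sum = 13.
n = 6, so closeness = 5/13.

5/13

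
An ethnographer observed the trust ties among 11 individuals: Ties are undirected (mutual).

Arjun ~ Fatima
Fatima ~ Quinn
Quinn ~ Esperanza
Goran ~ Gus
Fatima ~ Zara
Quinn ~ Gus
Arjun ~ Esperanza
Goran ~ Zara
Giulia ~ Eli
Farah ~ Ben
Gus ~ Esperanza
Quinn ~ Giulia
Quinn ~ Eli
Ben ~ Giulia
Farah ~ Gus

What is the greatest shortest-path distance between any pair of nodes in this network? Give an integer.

4

Eccentricity of each node (its greatest distance to any other): Arjun:4, Ben:4, Eli:3, Esperanza:3, Farah:3, Fatima:3, Giulia:3, Goran:3, Gus:2, Quinn:2, Zara:4.
The maximum eccentricity is 4, realized for instance by the pair Zara–Ben via Zara – Goran – Gus – Farah – Ben. So the diameter is 4.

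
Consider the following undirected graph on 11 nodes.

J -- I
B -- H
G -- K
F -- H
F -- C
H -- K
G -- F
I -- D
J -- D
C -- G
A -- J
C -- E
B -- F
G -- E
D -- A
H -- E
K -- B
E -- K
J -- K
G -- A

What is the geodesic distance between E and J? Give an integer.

One shortest route is E – K – J, which uses 2 edges, and E and J are not directly tied, so nothing shorter exists. So d(E,J) = 2.

2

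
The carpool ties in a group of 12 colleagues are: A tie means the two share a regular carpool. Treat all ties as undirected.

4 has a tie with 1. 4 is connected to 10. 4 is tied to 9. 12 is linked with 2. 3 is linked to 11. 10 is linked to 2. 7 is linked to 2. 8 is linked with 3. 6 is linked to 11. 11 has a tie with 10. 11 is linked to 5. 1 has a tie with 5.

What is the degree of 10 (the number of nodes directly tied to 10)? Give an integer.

3

10 is directly tied to 2, 4, and 11. That is 3 neighbors, so the degree of 10 is 3.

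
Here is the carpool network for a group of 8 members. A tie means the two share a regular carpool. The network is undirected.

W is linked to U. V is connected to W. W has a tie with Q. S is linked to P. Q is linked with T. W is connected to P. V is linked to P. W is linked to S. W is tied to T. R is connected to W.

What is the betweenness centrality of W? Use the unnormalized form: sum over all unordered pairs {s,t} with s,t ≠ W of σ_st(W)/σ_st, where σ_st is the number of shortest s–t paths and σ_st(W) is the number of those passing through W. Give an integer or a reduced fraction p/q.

35/2

Pairs whose geodesics pass through W — Q–U: 1; Q–P: 1; Q–V: 1; Q–S: 1; Q–R: 1; U–P: 1; U–T: 1; U–V: 1; U–S: 1; U–R: 1; P–T: 1; P–R: 1; T–V: 1; T–S: 1 … (+4 more pairs).
All other pairs contribute 0.
Summing the contributions gives betweenness(W) = 35/2.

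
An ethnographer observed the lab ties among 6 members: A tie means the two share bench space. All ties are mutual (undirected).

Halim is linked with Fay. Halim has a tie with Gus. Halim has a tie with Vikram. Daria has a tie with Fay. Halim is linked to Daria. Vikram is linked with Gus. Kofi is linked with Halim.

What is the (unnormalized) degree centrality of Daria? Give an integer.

Daria is directly tied to Fay and Halim. That is 2 neighbors, so the degree of Daria is 2.

2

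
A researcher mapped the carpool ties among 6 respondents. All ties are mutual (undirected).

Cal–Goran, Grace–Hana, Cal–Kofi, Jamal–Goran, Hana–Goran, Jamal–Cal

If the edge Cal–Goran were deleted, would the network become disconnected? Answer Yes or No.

No

Even without that edge, Cal still reaches Goran via Cal – Jamal – Goran, so the network stays connected. Not a bridge.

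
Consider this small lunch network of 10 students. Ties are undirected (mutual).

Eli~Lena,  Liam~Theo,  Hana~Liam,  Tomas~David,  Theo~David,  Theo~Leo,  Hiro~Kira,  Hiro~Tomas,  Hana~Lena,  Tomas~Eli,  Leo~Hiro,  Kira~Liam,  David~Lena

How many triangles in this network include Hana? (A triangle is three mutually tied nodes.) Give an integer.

0

Hana's neighbors are Lena and Liam, but none of them are tied to each other, so no triangle contains Hana.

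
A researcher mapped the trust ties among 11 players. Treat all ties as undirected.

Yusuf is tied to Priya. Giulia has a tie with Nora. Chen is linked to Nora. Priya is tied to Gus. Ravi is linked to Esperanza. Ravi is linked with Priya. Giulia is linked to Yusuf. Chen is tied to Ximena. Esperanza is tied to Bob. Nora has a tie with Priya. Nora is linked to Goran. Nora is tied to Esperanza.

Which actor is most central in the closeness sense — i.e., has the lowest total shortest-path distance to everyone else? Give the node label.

Nora

Farness (sum of distances to all others) for each node — Bob:29, Chen:22, Esperanza:20, Giulia:22, Goran:24, Gus:27, Nora:15, Priya:18, Ravi:23, Ximena:31, Yusuf:25.
The smallest farness is 15, for Nora, so Nora has the highest closeness.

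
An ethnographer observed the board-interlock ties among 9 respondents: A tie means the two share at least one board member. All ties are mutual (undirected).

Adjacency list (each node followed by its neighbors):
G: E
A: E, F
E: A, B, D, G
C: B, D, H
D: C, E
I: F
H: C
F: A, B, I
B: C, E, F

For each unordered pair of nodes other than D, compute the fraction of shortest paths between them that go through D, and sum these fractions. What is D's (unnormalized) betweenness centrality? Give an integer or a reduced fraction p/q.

Pairs whose geodesics pass through D — E–H: 1/2; E–C: 1/2; A–H: 1/3; A–C: 1/3; G–H: 1/2; G–C: 1/2.
All other pairs contribute 0.
Summing the contributions gives betweenness(D) = 8/3.

8/3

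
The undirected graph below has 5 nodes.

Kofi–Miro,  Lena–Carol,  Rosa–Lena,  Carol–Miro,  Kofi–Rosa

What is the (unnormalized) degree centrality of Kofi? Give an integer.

2

Kofi is directly tied to Miro and Rosa. That is 2 neighbors, so the degree of Kofi is 2.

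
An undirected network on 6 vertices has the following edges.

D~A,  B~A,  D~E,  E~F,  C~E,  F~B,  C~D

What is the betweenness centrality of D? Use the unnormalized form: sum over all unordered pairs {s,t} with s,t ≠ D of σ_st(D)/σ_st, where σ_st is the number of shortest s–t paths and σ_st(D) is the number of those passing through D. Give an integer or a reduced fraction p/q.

Pairs whose geodesics pass through D — E–A: 1; B–C: 1/2; A–C: 1.
All other pairs contribute 0.
Summing the contributions gives betweenness(D) = 5/2.

5/2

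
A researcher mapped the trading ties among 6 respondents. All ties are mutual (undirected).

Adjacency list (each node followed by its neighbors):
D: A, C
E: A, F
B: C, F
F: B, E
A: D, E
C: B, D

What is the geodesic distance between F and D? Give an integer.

3

One shortest route is F – E – A – D, which uses 3 edges, and at distance 2 from F we only reach {A, C}, which does not include D. So d(F,D) = 3.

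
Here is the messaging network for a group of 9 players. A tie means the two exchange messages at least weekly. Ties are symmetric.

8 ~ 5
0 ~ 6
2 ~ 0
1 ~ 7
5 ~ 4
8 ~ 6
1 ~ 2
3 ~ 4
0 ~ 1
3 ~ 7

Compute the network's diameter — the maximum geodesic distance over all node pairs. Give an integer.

4

Eccentricity of each node (its greatest distance to any other): 0:4, 1:4, 2:4, 3:4, 4:4, 5:4, 6:4, 7:4, 8:4.
The maximum eccentricity is 4, realized for instance by the pair 0–4 via 0 – 6 – 8 – 5 – 4. So the diameter is 4.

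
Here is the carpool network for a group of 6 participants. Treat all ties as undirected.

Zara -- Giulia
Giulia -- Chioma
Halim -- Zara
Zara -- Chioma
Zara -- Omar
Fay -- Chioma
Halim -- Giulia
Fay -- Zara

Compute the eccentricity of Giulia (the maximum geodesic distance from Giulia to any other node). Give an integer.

Distances from Giulia: Chioma:1, Fay:2, Halim:1, Omar:2, Zara:1.
The largest is 2 (to Fay and Omar), so the eccentricity of Giulia is 2.

2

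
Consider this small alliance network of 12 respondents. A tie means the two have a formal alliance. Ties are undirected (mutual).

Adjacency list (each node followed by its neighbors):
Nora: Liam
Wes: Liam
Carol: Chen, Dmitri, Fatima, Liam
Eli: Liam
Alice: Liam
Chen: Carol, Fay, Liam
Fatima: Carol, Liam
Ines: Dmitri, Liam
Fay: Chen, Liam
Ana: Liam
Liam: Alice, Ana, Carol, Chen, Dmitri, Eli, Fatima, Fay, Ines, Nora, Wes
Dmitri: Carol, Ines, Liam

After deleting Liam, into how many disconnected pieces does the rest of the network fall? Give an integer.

6

Without Liam, the remaining ties split the others into: {Carol, Chen, Dmitri, Fatima, Fay, Ines}; {Wes}; {Alice}; {Eli}; {Nora}; {Ana}.
That's 6 separate components.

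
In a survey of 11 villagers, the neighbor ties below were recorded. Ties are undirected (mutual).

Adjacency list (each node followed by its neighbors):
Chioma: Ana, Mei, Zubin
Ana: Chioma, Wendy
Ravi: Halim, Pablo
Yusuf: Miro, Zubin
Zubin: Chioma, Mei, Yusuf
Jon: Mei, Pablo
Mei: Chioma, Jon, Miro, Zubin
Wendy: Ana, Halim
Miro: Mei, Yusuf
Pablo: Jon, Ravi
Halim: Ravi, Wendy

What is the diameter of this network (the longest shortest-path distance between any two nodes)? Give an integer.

5

Eccentricity of each node (its greatest distance to any other): Ana:4, Chioma:4, Halim:5, Jon:4, Mei:4, Miro:5, Pablo:4, Ravi:5, Wendy:4, Yusuf:5, Zubin:4.
The maximum eccentricity is 5, realized for instance by the pair Yusuf–Ravi via Yusuf – Zubin – Mei – Jon – Pablo – Ravi. So the diameter is 5.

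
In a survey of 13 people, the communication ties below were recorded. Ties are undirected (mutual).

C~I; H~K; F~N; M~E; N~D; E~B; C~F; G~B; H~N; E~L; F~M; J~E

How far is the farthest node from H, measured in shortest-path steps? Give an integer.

Distances from H: B:5, C:3, D:2, E:4, F:2, G:6, I:4, J:5, K:1, L:5, M:3, N:1.
The largest is 6 (to G), so the eccentricity of H is 6.

6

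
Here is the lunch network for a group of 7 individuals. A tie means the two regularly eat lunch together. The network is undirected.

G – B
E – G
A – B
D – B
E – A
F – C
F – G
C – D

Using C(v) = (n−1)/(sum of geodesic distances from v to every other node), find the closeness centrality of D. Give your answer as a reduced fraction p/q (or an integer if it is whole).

Distances from D: A:2, B:1, C:1, E:3, F:2, G:2. Sum = 11.
n = 7, so closeness = 6/11.

6/11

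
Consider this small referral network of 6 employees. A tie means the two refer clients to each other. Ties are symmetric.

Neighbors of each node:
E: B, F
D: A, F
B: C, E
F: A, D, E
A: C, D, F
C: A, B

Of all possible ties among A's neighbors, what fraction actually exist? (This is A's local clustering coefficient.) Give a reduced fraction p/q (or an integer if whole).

A's neighbors: C, D, and F (k = 3).
Possible neighbor pairs: C(3,2) = 3. Edges among them: D–F → e = 1.
Clustering(A) = 1/3.

1/3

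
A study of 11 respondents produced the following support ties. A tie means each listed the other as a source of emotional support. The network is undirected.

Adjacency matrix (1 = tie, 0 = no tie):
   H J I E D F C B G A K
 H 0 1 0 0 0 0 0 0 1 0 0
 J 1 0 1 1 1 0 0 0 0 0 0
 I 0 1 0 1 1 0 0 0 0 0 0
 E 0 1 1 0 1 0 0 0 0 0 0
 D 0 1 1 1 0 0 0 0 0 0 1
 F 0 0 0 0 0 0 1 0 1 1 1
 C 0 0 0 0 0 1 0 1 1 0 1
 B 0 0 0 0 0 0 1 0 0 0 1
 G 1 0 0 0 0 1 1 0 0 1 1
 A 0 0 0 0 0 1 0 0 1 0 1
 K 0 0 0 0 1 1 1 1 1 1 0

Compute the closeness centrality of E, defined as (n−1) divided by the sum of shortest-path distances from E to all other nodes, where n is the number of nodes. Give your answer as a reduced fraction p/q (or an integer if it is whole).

Distances from E: A:3, B:3, C:3, D:1, F:3, G:3, H:2, I:1, J:1, K:2. Sum = 22.
n = 11, so closeness = 10/22 = 5/11.

5/11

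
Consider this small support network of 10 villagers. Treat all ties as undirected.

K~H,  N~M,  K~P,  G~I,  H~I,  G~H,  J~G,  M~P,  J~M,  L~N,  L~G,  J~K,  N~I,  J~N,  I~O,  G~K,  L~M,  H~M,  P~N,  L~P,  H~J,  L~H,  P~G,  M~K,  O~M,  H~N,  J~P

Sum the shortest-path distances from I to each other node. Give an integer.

14

Distances from I: G:1, H:1, J:2, K:2, L:2, M:2, N:1, O:1, P:2.
Sum = 1 + 1 + 2 + 2 + 2 + 2 + 1 + 1 + 2 = 14.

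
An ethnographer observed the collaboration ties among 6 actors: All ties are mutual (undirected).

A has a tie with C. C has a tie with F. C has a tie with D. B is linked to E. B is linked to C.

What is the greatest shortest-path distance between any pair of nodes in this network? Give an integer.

Eccentricity of each node (its greatest distance to any other): A:3, B:2, C:2, D:3, E:3, F:3.
The maximum eccentricity is 3, realized for instance by the pair A–E via A – C – B – E. So the diameter is 3.

3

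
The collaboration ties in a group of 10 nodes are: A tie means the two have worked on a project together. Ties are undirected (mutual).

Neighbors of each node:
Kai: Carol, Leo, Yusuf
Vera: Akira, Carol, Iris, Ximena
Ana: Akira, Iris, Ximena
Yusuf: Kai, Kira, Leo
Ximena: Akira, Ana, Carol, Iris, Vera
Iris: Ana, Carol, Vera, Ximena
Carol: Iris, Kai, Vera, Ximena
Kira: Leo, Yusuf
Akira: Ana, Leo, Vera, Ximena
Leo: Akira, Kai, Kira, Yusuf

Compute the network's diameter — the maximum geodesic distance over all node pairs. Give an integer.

4

Eccentricity of each node (its greatest distance to any other): Akira:2, Ana:3, Carol:3, Iris:4, Kai:3, Kira:4, Leo:3, Vera:3, Ximena:3, Yusuf:3.
The maximum eccentricity is 4, realized for instance by the pair Iris–Kira via Iris – Carol – Kai – Yusuf – Kira. So the diameter is 4.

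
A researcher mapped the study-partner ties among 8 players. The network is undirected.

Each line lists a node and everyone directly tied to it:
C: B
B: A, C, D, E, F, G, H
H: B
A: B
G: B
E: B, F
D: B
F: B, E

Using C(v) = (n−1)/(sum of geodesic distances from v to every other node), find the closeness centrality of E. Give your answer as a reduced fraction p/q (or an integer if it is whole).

Distances from E: A:2, B:1, C:2, D:2, F:1, G:2, H:2. Sum = 12.
n = 8, so closeness = 7/12.

7/12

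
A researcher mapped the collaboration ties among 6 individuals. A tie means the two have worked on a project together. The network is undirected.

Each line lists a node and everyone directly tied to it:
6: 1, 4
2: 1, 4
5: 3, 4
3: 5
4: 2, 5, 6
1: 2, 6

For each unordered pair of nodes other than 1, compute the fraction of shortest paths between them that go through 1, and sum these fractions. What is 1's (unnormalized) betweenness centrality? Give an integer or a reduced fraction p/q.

1/2

Pairs whose geodesics pass through 1 — 6–2: 1/2.
All other pairs contribute 0.
Summing the contributions gives betweenness(1) = 1/2.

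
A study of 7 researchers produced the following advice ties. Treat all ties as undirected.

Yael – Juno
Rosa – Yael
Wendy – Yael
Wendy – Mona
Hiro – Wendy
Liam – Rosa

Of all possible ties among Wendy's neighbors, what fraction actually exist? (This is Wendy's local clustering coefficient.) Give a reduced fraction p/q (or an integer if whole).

0

Wendy's neighbors: Hiro, Mona, and Yael (k = 3).
Possible neighbor pairs: C(3,2) = 3. Edges among them: none → e = 0.
Clustering(Wendy) = 0/3 = 0.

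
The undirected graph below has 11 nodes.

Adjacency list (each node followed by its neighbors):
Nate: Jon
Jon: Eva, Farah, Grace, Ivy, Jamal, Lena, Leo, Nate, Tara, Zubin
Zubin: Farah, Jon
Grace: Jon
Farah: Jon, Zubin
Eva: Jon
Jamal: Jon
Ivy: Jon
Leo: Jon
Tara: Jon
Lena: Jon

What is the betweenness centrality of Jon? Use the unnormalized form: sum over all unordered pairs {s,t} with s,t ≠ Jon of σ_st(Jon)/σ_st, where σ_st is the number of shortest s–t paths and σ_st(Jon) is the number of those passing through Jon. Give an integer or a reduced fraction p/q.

44

Pairs whose geodesics pass through Jon — Leo–Tara: 1; Leo–Jamal: 1; Leo–Eva: 1; Leo–Lena: 1; Leo–Ivy: 1; Leo–Farah: 1; Leo–Zubin: 1; Leo–Grace: 1; Leo–Nate: 1; Tara–Jamal: 1; Tara–Eva: 1; Tara–Lena: 1; Tara–Ivy: 1; Tara–Farah: 1 … (+30 more pairs).
All other pairs contribute 0.
Summing the contributions gives betweenness(Jon) = 44.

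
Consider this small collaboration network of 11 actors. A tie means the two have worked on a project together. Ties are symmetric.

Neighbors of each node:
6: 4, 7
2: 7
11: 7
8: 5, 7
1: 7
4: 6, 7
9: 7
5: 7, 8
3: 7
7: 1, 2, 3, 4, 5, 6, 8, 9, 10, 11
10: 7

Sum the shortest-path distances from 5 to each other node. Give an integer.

18

Distances from 5: 1:2, 2:2, 3:2, 4:2, 6:2, 7:1, 8:1, 9:2, 10:2, 11:2.
Sum = 2 + 2 + 2 + 2 + 2 + 1 + 1 + 2 + 2 + 2 = 18.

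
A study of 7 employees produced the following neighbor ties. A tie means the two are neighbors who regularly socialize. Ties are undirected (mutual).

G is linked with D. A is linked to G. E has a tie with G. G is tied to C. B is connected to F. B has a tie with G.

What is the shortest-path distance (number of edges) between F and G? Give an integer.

One shortest route is F – B – G, which uses 2 edges, and F and G are not directly tied, so nothing shorter exists. So d(F,G) = 2.

2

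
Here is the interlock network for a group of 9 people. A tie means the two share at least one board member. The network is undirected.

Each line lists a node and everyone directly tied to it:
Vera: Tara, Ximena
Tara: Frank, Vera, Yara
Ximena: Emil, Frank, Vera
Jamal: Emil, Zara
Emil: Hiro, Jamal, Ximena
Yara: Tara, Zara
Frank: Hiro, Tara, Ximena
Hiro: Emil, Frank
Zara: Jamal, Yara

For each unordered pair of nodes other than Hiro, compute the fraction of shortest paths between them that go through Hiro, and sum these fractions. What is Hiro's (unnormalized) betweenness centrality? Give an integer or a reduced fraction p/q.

4/3

Pairs whose geodesics pass through Hiro — Frank–Emil: 1/2; Frank–Jamal: 1/2; Emil–Tara: 1/3.
All other pairs contribute 0.
Summing the contributions gives betweenness(Hiro) = 4/3.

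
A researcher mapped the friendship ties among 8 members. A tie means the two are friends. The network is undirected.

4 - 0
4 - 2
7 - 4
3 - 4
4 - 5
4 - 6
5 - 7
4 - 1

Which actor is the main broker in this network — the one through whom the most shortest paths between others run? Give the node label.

Unnormalized betweenness of each node: 0:0, 1:0, 2:0, 3:0, 4:20, 5:0, 6:0, 7:0.
4 has the largest value, 20, making it the main broker — the node through which the most shortest paths run.

4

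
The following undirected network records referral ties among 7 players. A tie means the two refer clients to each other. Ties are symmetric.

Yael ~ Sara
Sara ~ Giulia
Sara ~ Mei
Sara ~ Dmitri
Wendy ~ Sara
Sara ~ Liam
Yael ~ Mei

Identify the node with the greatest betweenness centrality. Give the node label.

Sara

Unnormalized betweenness of each node: Dmitri:0, Giulia:0, Liam:0, Mei:0, Sara:14, Wendy:0, Yael:0.
Sara has the largest value, 14, making it the main broker — the node through which the most shortest paths run.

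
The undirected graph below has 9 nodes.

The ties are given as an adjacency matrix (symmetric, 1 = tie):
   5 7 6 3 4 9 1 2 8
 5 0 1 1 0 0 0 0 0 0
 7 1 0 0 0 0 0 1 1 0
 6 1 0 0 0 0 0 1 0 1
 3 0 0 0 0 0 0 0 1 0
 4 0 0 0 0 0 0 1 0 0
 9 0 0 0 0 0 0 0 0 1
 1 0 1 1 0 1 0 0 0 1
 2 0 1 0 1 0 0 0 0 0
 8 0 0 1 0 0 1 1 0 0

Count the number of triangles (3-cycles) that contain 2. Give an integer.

2's neighbors are 3 and 7, but none of them are tied to each other, so no triangle contains 2.

0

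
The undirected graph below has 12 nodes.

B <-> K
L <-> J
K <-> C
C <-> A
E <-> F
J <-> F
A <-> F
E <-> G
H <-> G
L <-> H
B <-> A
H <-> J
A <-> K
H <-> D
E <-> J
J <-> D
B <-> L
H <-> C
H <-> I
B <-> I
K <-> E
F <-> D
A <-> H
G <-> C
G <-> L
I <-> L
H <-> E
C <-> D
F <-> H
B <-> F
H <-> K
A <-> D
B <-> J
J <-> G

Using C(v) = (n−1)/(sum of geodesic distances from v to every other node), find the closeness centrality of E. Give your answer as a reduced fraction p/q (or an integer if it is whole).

Distances from E: A:2, B:2, C:2, D:2, F:1, G:1, H:1, I:2, J:1, K:1, L:2. Sum = 17.
n = 12, so closeness = 11/17.

11/17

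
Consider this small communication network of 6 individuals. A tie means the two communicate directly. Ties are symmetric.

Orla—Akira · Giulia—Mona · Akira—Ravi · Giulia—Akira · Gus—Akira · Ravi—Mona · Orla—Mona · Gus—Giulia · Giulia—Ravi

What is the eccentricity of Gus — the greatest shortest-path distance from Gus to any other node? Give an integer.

2

Distances from Gus: Akira:1, Giulia:1, Mona:2, Orla:2, Ravi:2.
The largest is 2 (to Mona, Ravi, and Orla), so the eccentricity of Gus is 2.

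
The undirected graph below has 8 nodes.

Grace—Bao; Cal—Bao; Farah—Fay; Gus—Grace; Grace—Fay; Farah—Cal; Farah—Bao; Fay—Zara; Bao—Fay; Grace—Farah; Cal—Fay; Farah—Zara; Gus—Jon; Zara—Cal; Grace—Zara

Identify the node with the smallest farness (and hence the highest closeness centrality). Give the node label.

Farness (sum of distances to all others) for each node — Bao:11, Cal:13, Farah:10, Fay:10, Grace:9, Gus:13, Jon:19, Zara:11.
The smallest farness is 9, for Grace, so Grace has the highest closeness.

Grace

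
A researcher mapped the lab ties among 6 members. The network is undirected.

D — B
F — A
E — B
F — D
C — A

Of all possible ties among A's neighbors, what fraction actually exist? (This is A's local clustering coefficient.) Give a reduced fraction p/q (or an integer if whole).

A's neighbors: C and F (k = 2).
Possible neighbor pairs: C(2,2) = 1. Edges among them: none → e = 0.
Clustering(A) = 0/1.

0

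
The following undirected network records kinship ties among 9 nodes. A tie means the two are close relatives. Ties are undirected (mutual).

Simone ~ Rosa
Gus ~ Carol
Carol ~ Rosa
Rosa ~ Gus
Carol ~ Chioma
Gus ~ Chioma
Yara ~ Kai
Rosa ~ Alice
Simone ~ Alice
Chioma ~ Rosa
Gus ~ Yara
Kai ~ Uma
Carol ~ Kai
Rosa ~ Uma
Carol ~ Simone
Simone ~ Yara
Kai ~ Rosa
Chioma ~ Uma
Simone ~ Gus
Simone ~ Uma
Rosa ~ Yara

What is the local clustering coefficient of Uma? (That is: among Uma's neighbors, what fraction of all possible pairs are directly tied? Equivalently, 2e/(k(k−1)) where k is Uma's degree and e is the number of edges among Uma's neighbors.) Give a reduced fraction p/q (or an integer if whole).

1/2

Uma's neighbors: Chioma, Kai, Rosa, and Simone (k = 4).
Possible neighbor pairs: C(4,2) = 6. Edges among them: Chioma–Rosa, Kai–Rosa, Rosa–Simone → e = 3.
Clustering(Uma) = 3/6 = 1/2.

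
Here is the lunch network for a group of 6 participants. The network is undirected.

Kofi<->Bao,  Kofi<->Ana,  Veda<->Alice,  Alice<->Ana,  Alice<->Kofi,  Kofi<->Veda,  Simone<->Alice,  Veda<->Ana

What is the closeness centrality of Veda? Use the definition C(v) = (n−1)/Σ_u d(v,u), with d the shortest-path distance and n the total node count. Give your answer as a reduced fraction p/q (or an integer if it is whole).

5/7

Distances from Veda: Alice:1, Ana:1, Bao:2, Kofi:1, Simone:2. Sum = 7.
n = 6, so closeness = 5/7.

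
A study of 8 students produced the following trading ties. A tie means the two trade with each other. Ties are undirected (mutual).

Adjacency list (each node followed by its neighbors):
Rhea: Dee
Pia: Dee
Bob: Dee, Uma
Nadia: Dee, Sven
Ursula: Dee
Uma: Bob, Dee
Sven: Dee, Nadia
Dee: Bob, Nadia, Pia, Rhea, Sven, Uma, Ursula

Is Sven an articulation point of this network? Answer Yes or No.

Even without Sven, every remaining node can still reach every other (the residual graph is connected), so Sven is not a cut vertex.

No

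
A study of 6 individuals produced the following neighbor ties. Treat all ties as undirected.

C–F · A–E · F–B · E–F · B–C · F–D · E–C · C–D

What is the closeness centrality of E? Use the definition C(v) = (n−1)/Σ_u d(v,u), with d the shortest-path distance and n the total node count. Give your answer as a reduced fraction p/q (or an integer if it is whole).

5/7

Distances from E: A:1, B:2, C:1, D:2, F:1. Sum = 7.
n = 6, so closeness = 5/7.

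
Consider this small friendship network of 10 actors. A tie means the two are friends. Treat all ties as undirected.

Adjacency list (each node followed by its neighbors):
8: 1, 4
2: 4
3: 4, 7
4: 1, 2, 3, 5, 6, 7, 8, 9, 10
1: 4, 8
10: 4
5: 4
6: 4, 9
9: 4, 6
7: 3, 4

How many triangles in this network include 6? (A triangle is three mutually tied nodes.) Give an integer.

6's neighbors: 4 and 9.
Neighbor pairs that are themselves tied: 6–4–9. Each forms one triangle with 6, for 1 in total.

1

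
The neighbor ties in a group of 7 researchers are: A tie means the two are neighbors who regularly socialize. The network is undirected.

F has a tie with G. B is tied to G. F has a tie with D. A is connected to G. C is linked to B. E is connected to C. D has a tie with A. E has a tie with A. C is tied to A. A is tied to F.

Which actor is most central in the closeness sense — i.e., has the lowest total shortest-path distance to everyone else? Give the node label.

A

Farness (sum of distances to all others) for each node — A:7, B:11, C:9, D:11, E:10, F:9, G:9.
The smallest farness is 7, for A, so A has the highest closeness.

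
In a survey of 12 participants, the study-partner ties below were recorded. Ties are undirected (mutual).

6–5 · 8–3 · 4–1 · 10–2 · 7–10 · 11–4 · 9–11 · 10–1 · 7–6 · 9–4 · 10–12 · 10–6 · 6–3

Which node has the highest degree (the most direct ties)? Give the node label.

Degrees — 1:2, 2:1, 3:2, 4:3, 5:1, 6:4, 7:2, 8:1, 9:2, 10:5, 11:2, 12:1.
The maximum is 5, attained only by 10.

10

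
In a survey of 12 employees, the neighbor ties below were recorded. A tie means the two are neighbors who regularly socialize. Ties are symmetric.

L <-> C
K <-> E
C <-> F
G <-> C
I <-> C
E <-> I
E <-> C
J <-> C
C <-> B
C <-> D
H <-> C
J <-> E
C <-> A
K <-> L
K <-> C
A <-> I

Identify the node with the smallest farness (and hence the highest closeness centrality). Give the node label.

C

Farness (sum of distances to all others) for each node — A:20, B:21, C:11, D:21, E:18, F:21, G:21, H:21, I:19, J:20, K:19, L:20.
The smallest farness is 11, for C, so C has the highest closeness.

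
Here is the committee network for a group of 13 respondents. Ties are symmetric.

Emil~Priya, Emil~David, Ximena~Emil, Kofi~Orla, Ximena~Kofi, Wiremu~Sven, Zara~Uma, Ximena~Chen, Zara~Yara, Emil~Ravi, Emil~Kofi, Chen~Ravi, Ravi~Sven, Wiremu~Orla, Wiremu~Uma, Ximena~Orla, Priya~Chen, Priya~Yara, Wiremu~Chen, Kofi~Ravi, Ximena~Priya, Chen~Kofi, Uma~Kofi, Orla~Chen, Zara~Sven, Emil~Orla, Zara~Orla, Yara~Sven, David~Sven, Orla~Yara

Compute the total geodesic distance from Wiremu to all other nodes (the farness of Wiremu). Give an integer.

20

Distances from Wiremu: Chen:1, David:2, Emil:2, Kofi:2, Orla:1, Priya:2, Ravi:2, Sven:1, Uma:1, Ximena:2, Yara:2, Zara:2.
Sum = 1 + 2 + 2 + 2 + 1 + 2 + 2 + 1 + 1 + 2 + 2 + 2 = 20.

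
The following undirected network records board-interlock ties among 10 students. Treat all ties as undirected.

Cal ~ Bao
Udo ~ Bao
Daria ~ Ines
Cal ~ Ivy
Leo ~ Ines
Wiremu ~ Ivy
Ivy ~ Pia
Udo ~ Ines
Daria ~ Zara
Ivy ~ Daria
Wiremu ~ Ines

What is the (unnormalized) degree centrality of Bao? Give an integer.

Bao is directly tied to Cal and Udo. That is 2 neighbors, so the degree of Bao is 2.

2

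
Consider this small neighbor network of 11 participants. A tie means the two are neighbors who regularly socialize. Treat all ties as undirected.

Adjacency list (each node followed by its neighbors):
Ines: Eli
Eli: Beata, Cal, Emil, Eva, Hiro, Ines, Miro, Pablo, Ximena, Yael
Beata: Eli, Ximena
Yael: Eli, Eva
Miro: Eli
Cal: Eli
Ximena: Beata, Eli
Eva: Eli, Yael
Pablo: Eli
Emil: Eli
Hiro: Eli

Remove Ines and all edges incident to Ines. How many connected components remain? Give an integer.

Ines's neighbors (Eli) remain reachable from one another through other ties, so the rest of the network stays in one piece.

1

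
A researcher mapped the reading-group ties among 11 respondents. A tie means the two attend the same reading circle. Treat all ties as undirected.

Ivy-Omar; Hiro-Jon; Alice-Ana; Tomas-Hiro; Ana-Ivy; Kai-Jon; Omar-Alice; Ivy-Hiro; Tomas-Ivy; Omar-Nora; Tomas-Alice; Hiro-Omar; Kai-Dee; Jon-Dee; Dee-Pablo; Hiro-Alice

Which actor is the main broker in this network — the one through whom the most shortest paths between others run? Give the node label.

Unnormalized betweenness of each node: Alice:14/3, Ana:1/4, Dee:9, Hiro:299/12, Ivy:14/3, Jon:21, Kai:0, Nora:0, Omar:37/4, Pablo:0, Tomas:1/4.
Hiro has the largest value, 299/12, making it the main broker — the node through which the most shortest paths run.

Hiro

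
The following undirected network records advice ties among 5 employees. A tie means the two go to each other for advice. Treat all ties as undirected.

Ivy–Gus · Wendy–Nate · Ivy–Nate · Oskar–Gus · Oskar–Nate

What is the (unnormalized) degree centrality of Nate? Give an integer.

3

Nate is directly tied to Ivy, Oskar, and Wendy. That is 3 neighbors, so the degree of Nate is 3.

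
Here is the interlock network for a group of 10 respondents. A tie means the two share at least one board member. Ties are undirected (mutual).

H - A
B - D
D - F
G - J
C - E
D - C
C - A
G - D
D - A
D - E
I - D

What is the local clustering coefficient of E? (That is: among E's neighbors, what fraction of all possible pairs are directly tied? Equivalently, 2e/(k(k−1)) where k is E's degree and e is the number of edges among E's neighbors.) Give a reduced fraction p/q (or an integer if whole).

E's neighbors: C and D (k = 2).
Possible neighbor pairs: C(2,2) = 1. Edges among them: C–D → e = 1.
Clustering(E) = 1/1.

1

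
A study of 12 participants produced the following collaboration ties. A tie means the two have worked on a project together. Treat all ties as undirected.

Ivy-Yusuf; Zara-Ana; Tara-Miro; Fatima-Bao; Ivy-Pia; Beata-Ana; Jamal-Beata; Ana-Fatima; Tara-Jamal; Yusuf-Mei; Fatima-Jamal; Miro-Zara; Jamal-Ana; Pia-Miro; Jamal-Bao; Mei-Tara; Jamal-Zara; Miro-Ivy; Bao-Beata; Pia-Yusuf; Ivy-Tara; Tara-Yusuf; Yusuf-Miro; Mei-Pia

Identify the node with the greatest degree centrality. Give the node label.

Degrees — Ana:4, Bao:3, Beata:3, Fatima:3, Ivy:4, Jamal:6, Mei:3, Miro:5, Pia:4, Tara:5, Yusuf:5, Zara:3.
The maximum is 6, attained only by Jamal.

Jamal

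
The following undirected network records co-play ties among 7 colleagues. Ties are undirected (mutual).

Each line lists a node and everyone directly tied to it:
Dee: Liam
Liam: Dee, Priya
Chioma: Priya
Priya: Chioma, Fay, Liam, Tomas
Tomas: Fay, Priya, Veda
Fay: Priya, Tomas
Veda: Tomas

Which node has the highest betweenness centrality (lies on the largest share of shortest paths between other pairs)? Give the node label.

Priya

Unnormalized betweenness of each node: Chioma:0, Dee:0, Fay:0, Liam:5, Priya:11, Tomas:5, Veda:0.
Priya has the largest value, 11, making it the main broker — the node through which the most shortest paths run.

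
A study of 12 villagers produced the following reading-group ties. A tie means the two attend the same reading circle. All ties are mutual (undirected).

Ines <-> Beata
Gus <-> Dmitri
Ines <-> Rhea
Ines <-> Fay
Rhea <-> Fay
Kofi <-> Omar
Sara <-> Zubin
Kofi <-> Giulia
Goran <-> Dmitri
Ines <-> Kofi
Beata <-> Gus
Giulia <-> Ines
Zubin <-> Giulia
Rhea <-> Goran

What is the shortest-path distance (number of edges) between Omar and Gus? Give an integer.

4

One shortest route is Omar – Kofi – Ines – Beata – Gus, which uses 4 edges, and at distance 3 from Omar we only reach {Beata, Fay, Rhea, Zubin}, which does not include Gus. So d(Omar,Gus) = 4.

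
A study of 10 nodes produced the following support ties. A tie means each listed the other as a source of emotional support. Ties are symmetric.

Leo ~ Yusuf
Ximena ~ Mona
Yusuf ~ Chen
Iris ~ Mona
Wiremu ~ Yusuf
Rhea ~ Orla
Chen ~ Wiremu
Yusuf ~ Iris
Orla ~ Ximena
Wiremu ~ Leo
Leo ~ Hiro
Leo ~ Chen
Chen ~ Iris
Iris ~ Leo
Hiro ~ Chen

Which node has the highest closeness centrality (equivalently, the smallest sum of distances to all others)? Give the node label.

Farness (sum of distances to all others) for each node — Chen:19, Hiro:26, Iris:17, Leo:19, Mona:19, Orla:29, Rhea:37, Wiremu:25, Ximena:23, Yusuf:20.
The smallest farness is 17, for Iris, so Iris has the highest closeness.

Iris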